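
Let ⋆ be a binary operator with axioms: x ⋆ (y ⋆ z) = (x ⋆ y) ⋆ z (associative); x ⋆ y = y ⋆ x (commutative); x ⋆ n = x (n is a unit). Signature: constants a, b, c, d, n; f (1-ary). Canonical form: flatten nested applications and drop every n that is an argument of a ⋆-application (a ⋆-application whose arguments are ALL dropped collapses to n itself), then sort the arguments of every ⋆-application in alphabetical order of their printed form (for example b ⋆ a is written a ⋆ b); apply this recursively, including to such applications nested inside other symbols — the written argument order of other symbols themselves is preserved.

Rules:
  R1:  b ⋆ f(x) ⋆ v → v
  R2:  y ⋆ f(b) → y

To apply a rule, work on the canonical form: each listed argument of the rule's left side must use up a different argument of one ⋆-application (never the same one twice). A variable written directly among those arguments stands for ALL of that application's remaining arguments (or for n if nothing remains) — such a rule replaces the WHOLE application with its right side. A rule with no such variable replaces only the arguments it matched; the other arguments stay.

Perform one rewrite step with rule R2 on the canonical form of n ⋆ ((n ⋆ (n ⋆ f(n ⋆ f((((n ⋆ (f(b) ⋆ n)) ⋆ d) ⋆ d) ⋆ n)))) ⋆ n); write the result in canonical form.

Answer: f(f(d ⋆ d))

Derivation:
Canonical form:  f(f(d ⋆ d ⋆ f(b)))
R2 matches:  uses f(b);  y := d ⋆ d
The variable takes the whole remainder — replace the entire application.
New term:  f(f(d ⋆ d))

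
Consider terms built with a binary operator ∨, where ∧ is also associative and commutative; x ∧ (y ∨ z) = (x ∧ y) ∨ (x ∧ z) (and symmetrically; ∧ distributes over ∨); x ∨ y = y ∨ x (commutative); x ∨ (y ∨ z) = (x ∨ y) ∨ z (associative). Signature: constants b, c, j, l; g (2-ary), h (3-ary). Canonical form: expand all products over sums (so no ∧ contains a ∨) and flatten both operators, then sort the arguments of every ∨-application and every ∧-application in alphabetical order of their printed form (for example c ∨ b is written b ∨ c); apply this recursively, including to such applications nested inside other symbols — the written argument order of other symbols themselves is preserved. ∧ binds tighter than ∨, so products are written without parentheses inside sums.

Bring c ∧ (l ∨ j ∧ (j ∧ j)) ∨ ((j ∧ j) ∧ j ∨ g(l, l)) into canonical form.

Expand products over sums:  c ∧ l ∨ c ∧ j ∧ j ∧ j ∨ j ∧ j ∧ j ∨ g(l, l)
Sort arguments:  c ∧ j ∧ j ∧ j ∨ c ∧ l ∨ g(l, l) ∨ j ∧ j ∧ j

Answer: c ∧ j ∧ j ∧ j ∨ c ∧ l ∨ g(l, l) ∨ j ∧ j ∧ j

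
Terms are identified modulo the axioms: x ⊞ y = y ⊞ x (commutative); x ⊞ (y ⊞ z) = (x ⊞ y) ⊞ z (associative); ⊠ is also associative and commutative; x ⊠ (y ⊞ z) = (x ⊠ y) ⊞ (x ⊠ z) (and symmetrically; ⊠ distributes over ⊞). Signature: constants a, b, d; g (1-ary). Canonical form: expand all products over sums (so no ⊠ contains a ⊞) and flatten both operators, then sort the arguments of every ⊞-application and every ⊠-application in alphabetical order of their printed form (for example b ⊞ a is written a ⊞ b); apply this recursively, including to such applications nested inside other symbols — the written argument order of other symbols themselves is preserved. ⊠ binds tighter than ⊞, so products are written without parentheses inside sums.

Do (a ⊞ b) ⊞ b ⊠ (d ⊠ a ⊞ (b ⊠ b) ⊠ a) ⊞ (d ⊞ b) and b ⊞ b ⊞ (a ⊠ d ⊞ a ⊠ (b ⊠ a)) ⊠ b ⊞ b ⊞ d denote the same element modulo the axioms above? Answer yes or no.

Left:  (a ⊞ b) ⊞ b ⊠ (d ⊠ a ⊞ (b ⊠ b) ⊠ a) ⊞ (d ⊞ b)
  Expand products over sums:  a ⊞ b ⊞ a ⊠ b ⊠ d ⊞ a ⊠ b ⊠ b ⊠ b ⊞ d ⊞ b
  Sort arguments:  a ⊞ a ⊠ b ⊠ b ⊠ b ⊞ a ⊠ b ⊠ d ⊞ b ⊞ b ⊞ d
Right:  b ⊞ b ⊞ (a ⊠ d ⊞ a ⊠ (b ⊠ a)) ⊠ b ⊞ b ⊞ d
  Distribute:  b ⊞ b ⊞ a ⊠ b ⊠ d ⊞ a ⊠ a ⊠ b ⊠ b ⊞ b ⊞ d
  Order the arguments:  a ⊠ a ⊠ b ⊠ b ⊞ a ⊠ b ⊠ d ⊞ b ⊞ b ⊞ b ⊞ d

Answer: no — a ⊞ a ⊠ b ⊠ b ⊠ b ⊞ a ⊠ b ⊠ d ⊞ b ⊞ b ⊞ d vs a ⊠ a ⊠ b ⊠ b ⊞ a ⊠ b ⊠ d ⊞ b ⊞ b ⊞ b ⊞ d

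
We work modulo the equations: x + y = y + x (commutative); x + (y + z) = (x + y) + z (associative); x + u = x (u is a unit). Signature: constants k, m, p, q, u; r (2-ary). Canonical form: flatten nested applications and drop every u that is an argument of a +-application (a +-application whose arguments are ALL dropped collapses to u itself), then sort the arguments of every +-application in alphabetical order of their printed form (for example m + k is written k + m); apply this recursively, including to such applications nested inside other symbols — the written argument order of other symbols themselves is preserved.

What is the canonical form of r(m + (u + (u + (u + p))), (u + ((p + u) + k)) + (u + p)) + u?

Answer: r(m + p, k + p + p)

Derivation:
Canonicalize subterm:  r(m + (u + (u + (u + p))), (u + ((p + u) + k)) + (u + p))  →  r(m + p, k + p + p)
Unit:  drop u
Sort:  r(m + p, k + p + p)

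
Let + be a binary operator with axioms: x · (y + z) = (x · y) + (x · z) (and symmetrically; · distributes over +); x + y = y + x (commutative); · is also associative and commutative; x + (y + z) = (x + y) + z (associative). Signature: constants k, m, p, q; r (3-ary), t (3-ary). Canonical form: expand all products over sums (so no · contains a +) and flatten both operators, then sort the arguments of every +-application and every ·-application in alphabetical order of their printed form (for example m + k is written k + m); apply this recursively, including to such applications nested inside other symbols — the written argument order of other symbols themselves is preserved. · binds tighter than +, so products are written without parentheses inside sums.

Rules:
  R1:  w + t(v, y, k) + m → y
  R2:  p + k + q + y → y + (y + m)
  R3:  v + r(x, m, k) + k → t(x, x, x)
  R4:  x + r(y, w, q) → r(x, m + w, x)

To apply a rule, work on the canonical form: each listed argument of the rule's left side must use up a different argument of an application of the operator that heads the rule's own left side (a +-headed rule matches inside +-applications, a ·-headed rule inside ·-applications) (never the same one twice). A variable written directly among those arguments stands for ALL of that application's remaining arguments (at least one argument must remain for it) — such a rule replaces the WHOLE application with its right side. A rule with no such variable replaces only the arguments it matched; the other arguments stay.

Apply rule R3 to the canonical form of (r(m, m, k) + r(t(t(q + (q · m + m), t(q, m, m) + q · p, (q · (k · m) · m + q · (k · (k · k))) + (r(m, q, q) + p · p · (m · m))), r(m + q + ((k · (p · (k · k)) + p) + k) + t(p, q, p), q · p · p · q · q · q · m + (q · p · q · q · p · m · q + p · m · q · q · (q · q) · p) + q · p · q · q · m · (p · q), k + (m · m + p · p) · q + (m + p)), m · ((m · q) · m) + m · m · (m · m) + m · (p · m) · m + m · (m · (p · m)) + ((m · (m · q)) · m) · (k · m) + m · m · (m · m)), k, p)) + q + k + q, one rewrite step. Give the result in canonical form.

Answer: t(m, m, m)

Derivation:
Canonical form:  k + q + q + r(m, m, k) + r(t(t(m + m · q + q, p · q + t(q, m, m), k · k · k · q + k · m · m · q + m · m · p · p + r(m, q, q)), r(k + k · k · k · p + m + p + q + t(p, q, p), m · p · p · q · q · q · q + m · p · p · q · q · q · q + m · p · p · q · q · q · q + m · p · p · q · q · q · q, k + m + m · m · q + p + p · p · q), k · m · m · m · m · q + m · m · m · m + m · m · m · m + m · m · m · p + m · m · m · p + m · m · m · q), k, p)
R3 matches:  uses k, r(m, m, k);  v := q + q + r(t(t(m + m · q + q, p · q + t(q, m, m), k · k · k · q + k · m · m · q + m · m · p · p + r(m, q, q)), r(k + k · k · k · p + m + p + q + t(p, q, p), m · p · p · q · q · q · q + m · p · p · q · q · q · q + m · p · p · q · q · q · q + m · p · p · q · q · q · q, k + m + m · m · q + p + p · p · q), k · m · m · m · m · q + m · m · m · m + m · m · m · m + m · m · m · p + m · m · m · p + m · m · m · q), k, p), x := m
The extension variable absorbs all remaining arguments, so the whole application is rewritten.
New term:  t(m, m, m)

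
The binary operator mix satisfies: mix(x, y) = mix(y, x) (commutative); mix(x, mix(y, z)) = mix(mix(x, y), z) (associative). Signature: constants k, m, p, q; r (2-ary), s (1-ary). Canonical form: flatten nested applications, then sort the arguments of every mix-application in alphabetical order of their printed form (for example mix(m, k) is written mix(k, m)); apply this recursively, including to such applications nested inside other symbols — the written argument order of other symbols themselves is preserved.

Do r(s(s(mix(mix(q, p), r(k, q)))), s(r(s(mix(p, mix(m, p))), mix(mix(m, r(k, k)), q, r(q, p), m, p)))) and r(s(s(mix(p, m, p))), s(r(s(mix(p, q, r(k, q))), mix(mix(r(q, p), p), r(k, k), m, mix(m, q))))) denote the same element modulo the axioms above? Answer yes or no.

Left:  r(s(s(mix(mix(q, p), r(k, q)))), s(r(s(mix(p, mix(m, p))), mix(mix(m, r(k, k)), q, r(q, p), m, p))))
  Work inside:  mix(mix(m, r(k, k)), q, r(q, p), m, p)
  Merge nested applications:  mix(m, r(k, k), q, r(q, p), m, p)
  Sort arguments:  mix(m, m, p, q, r(k, k), r(q, p))
  Reassemble:  r(s(s(mix(p, q, r(k, q)))), s(r(s(mix(m, p, p)), mix(m, m, p, q, r(k, k), r(q, p)))))
Right:  r(s(s(mix(p, m, p))), s(r(s(mix(p, q, r(k, q))), mix(mix(r(q, p), p), r(k, k), m, mix(m, q)))))
  Work inside:  mix(mix(r(q, p), p), r(k, k), m, mix(m, q))
  Un-nest:  mix(r(q, p), p, r(k, k), m, m, q)
  Sort:  mix(m, m, p, q, r(k, k), r(q, p))
  Reassemble:  r(s(s(mix(m, p, p))), s(r(s(mix(p, q, r(k, q))), mix(m, m, p, q, r(k, k), r(q, p)))))

Answer: no — r(s(s(mix(p, q, r(k, q)))), s(r(s(mix(m, p, p)), mix(m, m, p, q, r(k, k), r(q, p))))) vs r(s(s(mix(m, p, p))), s(r(s(mix(p, q, r(k, q))), mix(m, m, p, q, r(k, k), r(q, p)))))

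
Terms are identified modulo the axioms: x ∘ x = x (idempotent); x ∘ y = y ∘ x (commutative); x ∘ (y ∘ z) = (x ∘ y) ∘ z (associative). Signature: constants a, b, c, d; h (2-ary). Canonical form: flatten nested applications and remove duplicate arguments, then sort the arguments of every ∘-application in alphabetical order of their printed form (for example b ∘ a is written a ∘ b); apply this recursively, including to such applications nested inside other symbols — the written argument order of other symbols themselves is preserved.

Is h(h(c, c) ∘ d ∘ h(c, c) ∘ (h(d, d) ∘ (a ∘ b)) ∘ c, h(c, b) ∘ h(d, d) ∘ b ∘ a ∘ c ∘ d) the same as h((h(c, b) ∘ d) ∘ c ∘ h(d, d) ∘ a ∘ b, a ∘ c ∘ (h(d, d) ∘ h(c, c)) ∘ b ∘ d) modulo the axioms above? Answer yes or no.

Left:  h(h(c, c) ∘ d ∘ h(c, c) ∘ (h(d, d) ∘ (a ∘ b)) ∘ c, h(c, b) ∘ h(d, d) ∘ b ∘ a ∘ c ∘ d)
  Descend into:  h(c, c) ∘ d ∘ h(c, c) ∘ (h(d, d) ∘ (a ∘ b)) ∘ c
  Flatten:  h(c, c) ∘ d ∘ h(c, c) ∘ h(d, d) ∘ a ∘ b ∘ c
  Drop duplicates:  drop duplicate h(c, c)
  Sort:  a ∘ b ∘ c ∘ d ∘ h(c, c) ∘ h(d, d)
  Reassemble:  h(a ∘ b ∘ c ∘ d ∘ h(c, c) ∘ h(d, d), a ∘ b ∘ c ∘ d ∘ h(c, b) ∘ h(d, d))
Right:  h((h(c, b) ∘ d) ∘ c ∘ h(d, d) ∘ a ∘ b, a ∘ c ∘ (h(d, d) ∘ h(c, c)) ∘ b ∘ d)
  Focus inside:  a ∘ c ∘ (h(d, d) ∘ h(c, c)) ∘ b ∘ d
  Un-nest:  a ∘ c ∘ h(d, d) ∘ h(c, c) ∘ b ∘ d
  Sort arguments:  a ∘ b ∘ c ∘ d ∘ h(c, c) ∘ h(d, d)
  Reassemble:  h(a ∘ b ∘ c ∘ d ∘ h(c, b) ∘ h(d, d), a ∘ b ∘ c ∘ d ∘ h(c, c) ∘ h(d, d))

Answer: no — h(a ∘ b ∘ c ∘ d ∘ h(c, c) ∘ h(d, d), a ∘ b ∘ c ∘ d ∘ h(c, b) ∘ h(d, d)) vs h(a ∘ b ∘ c ∘ d ∘ h(c, b) ∘ h(d, d), a ∘ b ∘ c ∘ d ∘ h(c, c) ∘ h(d, d))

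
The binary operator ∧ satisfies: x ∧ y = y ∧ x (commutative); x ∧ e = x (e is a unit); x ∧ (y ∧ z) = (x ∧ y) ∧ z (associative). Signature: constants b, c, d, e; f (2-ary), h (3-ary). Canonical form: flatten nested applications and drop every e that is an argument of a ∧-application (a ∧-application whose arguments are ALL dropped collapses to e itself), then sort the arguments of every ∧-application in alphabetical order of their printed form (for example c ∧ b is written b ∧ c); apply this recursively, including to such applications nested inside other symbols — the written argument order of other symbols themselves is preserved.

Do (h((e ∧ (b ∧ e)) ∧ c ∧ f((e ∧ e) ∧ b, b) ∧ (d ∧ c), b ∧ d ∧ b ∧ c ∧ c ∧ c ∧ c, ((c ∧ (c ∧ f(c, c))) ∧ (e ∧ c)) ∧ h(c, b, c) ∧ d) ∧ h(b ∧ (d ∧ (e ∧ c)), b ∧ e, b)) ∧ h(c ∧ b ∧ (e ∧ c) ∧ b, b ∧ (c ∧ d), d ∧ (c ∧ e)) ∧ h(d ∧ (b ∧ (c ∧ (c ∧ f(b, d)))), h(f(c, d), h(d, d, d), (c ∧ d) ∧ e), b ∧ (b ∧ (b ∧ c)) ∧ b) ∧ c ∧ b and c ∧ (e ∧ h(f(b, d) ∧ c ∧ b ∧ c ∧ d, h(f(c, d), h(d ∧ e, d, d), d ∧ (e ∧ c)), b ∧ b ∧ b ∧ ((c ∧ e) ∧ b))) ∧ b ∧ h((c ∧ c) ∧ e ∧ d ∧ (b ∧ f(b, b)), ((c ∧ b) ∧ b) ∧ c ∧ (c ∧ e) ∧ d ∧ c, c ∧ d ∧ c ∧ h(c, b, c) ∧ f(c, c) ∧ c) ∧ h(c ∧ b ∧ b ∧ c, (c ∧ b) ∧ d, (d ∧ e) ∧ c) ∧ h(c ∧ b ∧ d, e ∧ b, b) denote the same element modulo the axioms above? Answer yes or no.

Left:  (h((e ∧ (b ∧ e)) ∧ c ∧ f((e ∧ e) ∧ b, b) ∧ (d ∧ c), b ∧ d ∧ b ∧ c ∧ c ∧ c ∧ c, ((c ∧ (c ∧ f(c, c))) ∧ (e ∧ c)) ∧ h(c, b, c) ∧ d) ∧ h(b ∧ (d ∧ (e ∧ c)), b ∧ e, b)) ∧ h(c ∧ b ∧ (e ∧ c) ∧ b, b ∧ (c ∧ d), d ∧ (c ∧ e)) ∧ h(d ∧ (b ∧ (c ∧ (c ∧ f(b, d)))), h(f(c, d), h(d, d, d), (c ∧ d) ∧ e), b ∧ (b ∧ (b ∧ c)) ∧ b) ∧ c ∧ b
  Un-nest:  h((e ∧ (b ∧ e)) ∧ c ∧ f((e ∧ e) ∧ b, b) ∧ (d ∧ c), b ∧ d ∧ b ∧ c ∧ c ∧ c ∧ c, ((c ∧ (c ∧ f(c, c))) ∧ (e ∧ c)) ∧ h(c, b, c) ∧ d) ∧ h(b ∧ (d ∧ (e ∧ c)), b ∧ e, b) ∧ h(c ∧ b ∧ (e ∧ c) ∧ b, b ∧ (c ∧ d), d ∧ (c ∧ e)) ∧ h(d ∧ (b ∧ (c ∧ (c ∧ f(b, d)))), h(f(c, d), h(d, d, d), (c ∧ d) ∧ e), b ∧ (b ∧ (b ∧ c)) ∧ b) ∧ c ∧ b
  Inside:  h((e ∧ (b ∧ e)) ∧ c ∧ f((e ∧ e) ∧ b, b) ∧ (d ∧ c), b ∧ d ∧ b ∧ c ∧ c ∧ c ∧ c, ((c ∧ (c ∧ f(c, c))) ∧ (e ∧ c)) ∧ h(c, b, c) ∧ d)  →  h(b ∧ c ∧ c ∧ d ∧ f(b, b), b ∧ b ∧ c ∧ c ∧ c ∧ c ∧ d, c ∧ c ∧ c ∧ d ∧ f(c, c) ∧ h(c, b, c))
  Inside:  h(b ∧ (d ∧ (e ∧ c)), b ∧ e, b)  →  h(b ∧ c ∧ d, b, b)
  Simplify inside:  h(c ∧ b ∧ (e ∧ c) ∧ b, b ∧ (c ∧ d), d ∧ (c ∧ e))  →  h(b ∧ b ∧ c ∧ c, b ∧ c ∧ d, c ∧ d)
  Sort arguments:  b ∧ c ∧ h(b ∧ b ∧ c ∧ c, b ∧ c ∧ d, c ∧ d) ∧ h(b ∧ c ∧ c ∧ d ∧ f(b, b), b ∧ b ∧ c ∧ c ∧ c ∧ c ∧ d, c ∧ c ∧ c ∧ d ∧ f(c, c) ∧ h(c, b, c)) ∧ h(b ∧ c ∧ c ∧ d ∧ f(b, d), h(f(c, d), h(d, d, d), c ∧ d), b ∧ b ∧ b ∧ b ∧ c) ∧ h(b ∧ c ∧ d, b, b)
Right:  c ∧ (e ∧ h(f(b, d) ∧ c ∧ b ∧ c ∧ d, h(f(c, d), h(d ∧ e, d, d), d ∧ (e ∧ c)), b ∧ b ∧ b ∧ ((c ∧ e) ∧ b))) ∧ b ∧ h((c ∧ c) ∧ e ∧ d ∧ (b ∧ f(b, b)), ((c ∧ b) ∧ b) ∧ c ∧ (c ∧ e) ∧ d ∧ c, c ∧ d ∧ c ∧ h(c, b, c) ∧ f(c, c) ∧ c) ∧ h(c ∧ b ∧ b ∧ c, (c ∧ b) ∧ d, (d ∧ e) ∧ c) ∧ h(c ∧ b ∧ d, e ∧ b, b)
  Flatten:  c ∧ e ∧ h(f(b, d) ∧ c ∧ b ∧ c ∧ d, h(f(c, d), h(d ∧ e, d, d), d ∧ (e ∧ c)), b ∧ b ∧ b ∧ ((c ∧ e) ∧ b)) ∧ b ∧ h((c ∧ c) ∧ e ∧ d ∧ (b ∧ f(b, b)), ((c ∧ b) ∧ b) ∧ c ∧ (c ∧ e) ∧ d ∧ c, c ∧ d ∧ c ∧ h(c, b, c) ∧ f(c, c) ∧ c) ∧ h(c ∧ b ∧ b ∧ c, (c ∧ b) ∧ d, (d ∧ e) ∧ c) ∧ h(c ∧ b ∧ d, e ∧ b, b)
  Simplify inside:  h(f(b, d) ∧ c ∧ b ∧ c ∧ d, h(f(c, d), h(d ∧ e, d, d), d ∧ (e ∧ c)), b ∧ b ∧ b ∧ ((c ∧ e) ∧ b))  →  h(b ∧ c ∧ c ∧ d ∧ f(b, d), h(f(c, d), h(d, d, d), c ∧ d), b ∧ b ∧ b ∧ b ∧ c)
  Inside:  h((c ∧ c) ∧ e ∧ d ∧ (b ∧ f(b, b)), ((c ∧ b) ∧ b) ∧ c ∧ (c ∧ e) ∧ d ∧ c, c ∧ d ∧ c ∧ h(c, b, c) ∧ f(c, c) ∧ c)  →  h(b ∧ c ∧ c ∧ d ∧ f(b, b), b ∧ b ∧ c ∧ c ∧ c ∧ c ∧ d, c ∧ c ∧ c ∧ d ∧ f(c, c) ∧ h(c, b, c))
  Canonicalize subterm:  h(c ∧ b ∧ b ∧ c, (c ∧ b) ∧ d, (d ∧ e) ∧ c)  →  h(b ∧ b ∧ c ∧ c, b ∧ c ∧ d, c ∧ d)
  Drop the unit:  drop e
  Sort:  b ∧ c ∧ h(b ∧ b ∧ c ∧ c, b ∧ c ∧ d, c ∧ d) ∧ h(b ∧ c ∧ c ∧ d ∧ f(b, b), b ∧ b ∧ c ∧ c ∧ c ∧ c ∧ d, c ∧ c ∧ c ∧ d ∧ f(c, c) ∧ h(c, b, c)) ∧ h(b ∧ c ∧ c ∧ d ∧ f(b, d), h(f(c, d), h(d, d, d), c ∧ d), b ∧ b ∧ b ∧ b ∧ c) ∧ h(b ∧ c ∧ d, b, b)

Answer: yes — both canonical forms are b ∧ c ∧ h(b ∧ b ∧ c ∧ c, b ∧ c ∧ d, c ∧ d) ∧ h(b ∧ c ∧ c ∧ d ∧ f(b, b), b ∧ b ∧ c ∧ c ∧ c ∧ c ∧ d, c ∧ c ∧ c ∧ d ∧ f(c, c) ∧ h(c, b, c)) ∧ h(b ∧ c ∧ c ∧ d ∧ f(b, d), h(f(c, d), h(d, d, d), c ∧ d), b ∧ b ∧ b ∧ b ∧ c) ∧ h(b ∧ c ∧ d, b, b)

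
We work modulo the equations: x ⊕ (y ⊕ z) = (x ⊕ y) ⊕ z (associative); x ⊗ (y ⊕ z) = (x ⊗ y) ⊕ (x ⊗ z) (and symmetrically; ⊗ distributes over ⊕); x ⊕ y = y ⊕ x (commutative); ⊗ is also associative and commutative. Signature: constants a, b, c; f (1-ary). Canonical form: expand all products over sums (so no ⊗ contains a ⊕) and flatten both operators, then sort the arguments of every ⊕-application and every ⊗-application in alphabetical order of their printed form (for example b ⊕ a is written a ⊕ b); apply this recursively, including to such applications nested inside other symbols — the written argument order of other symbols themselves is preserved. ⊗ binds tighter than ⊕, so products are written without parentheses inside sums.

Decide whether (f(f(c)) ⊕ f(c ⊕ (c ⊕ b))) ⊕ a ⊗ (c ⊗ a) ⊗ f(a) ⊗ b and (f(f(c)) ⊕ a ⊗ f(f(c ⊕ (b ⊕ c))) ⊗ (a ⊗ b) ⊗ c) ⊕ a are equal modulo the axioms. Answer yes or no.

Answer: no — a ⊗ a ⊗ b ⊗ c ⊗ f(a) ⊕ f(b ⊕ c ⊕ c) ⊕ f(f(c)) vs a ⊕ a ⊗ a ⊗ b ⊗ c ⊗ f(f(b ⊕ c ⊕ c)) ⊕ f(f(c))

Derivation:
Left:  (f(f(c)) ⊕ f(c ⊕ (c ⊕ b))) ⊕ a ⊗ (c ⊗ a) ⊗ f(a) ⊗ b
  Flatten:  f(f(c)) ⊕ f(b ⊕ c ⊕ c) ⊕ a ⊗ a ⊗ b ⊗ c ⊗ f(a)
  Sort:  a ⊗ a ⊗ b ⊗ c ⊗ f(a) ⊕ f(b ⊕ c ⊕ c) ⊕ f(f(c))
Right:  (f(f(c)) ⊕ a ⊗ f(f(c ⊕ (b ⊕ c))) ⊗ (a ⊗ b) ⊗ c) ⊕ a
  Merge nested applications:  f(f(c)) ⊕ a ⊗ a ⊗ b ⊗ c ⊗ f(f(b ⊕ c ⊕ c)) ⊕ a
  Order the arguments:  a ⊕ a ⊗ a ⊗ b ⊗ c ⊗ f(f(b ⊕ c ⊕ c)) ⊕ f(f(c))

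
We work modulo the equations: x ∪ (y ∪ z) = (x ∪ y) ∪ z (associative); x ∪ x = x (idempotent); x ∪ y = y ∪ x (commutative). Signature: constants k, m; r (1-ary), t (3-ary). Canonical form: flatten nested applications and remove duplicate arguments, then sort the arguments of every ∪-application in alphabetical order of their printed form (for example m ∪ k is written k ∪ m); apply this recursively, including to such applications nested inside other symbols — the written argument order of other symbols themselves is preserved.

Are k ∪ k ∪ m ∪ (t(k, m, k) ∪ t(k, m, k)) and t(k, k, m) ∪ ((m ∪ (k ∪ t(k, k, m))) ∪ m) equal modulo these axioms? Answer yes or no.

Left:  k ∪ k ∪ m ∪ (t(k, m, k) ∪ t(k, m, k))
  Un-nest:  k ∪ k ∪ m ∪ t(k, m, k) ∪ t(k, m, k)
  Idempotence:  drop duplicate k, t(k, m, k)
  Sort arguments:  k ∪ m ∪ t(k, m, k)
Right:  t(k, k, m) ∪ ((m ∪ (k ∪ t(k, k, m))) ∪ m)
  Flatten:  t(k, k, m) ∪ m ∪ k ∪ t(k, k, m) ∪ m
  Drop duplicates:  drop duplicate t(k, k, m), m
  Sort arguments:  k ∪ m ∪ t(k, k, m)

Answer: no — k ∪ m ∪ t(k, m, k) vs k ∪ m ∪ t(k, k, m)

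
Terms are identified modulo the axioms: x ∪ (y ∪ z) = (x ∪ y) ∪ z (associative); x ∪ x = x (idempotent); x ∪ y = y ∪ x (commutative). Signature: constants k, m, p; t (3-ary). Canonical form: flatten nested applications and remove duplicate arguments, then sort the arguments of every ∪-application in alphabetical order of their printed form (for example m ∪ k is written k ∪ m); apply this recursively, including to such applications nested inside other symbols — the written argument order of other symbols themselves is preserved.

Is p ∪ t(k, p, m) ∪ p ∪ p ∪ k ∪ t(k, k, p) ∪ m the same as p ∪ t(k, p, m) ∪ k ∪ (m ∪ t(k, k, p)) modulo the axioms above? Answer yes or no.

Answer: yes — both canonical forms are k ∪ m ∪ p ∪ t(k, k, p) ∪ t(k, p, m)

Derivation:
Left:  p ∪ t(k, p, m) ∪ p ∪ p ∪ k ∪ t(k, k, p) ∪ m
  Idempotence:  drop duplicate p, p
  Order the arguments:  k ∪ m ∪ p ∪ t(k, k, p) ∪ t(k, p, m)
Right:  p ∪ t(k, p, m) ∪ k ∪ (m ∪ t(k, k, p))
  Merge nested applications:  p ∪ t(k, p, m) ∪ k ∪ m ∪ t(k, k, p)
  Order the arguments:  k ∪ m ∪ p ∪ t(k, k, p) ∪ t(k, p, m)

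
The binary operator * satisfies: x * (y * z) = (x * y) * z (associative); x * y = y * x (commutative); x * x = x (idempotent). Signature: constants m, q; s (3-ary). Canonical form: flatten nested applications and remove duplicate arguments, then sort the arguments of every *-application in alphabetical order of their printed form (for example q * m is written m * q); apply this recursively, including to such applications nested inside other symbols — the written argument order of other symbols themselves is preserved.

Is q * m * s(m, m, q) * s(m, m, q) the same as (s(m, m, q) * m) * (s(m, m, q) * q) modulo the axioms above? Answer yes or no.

Answer: yes — both canonical forms are m * q * s(m, m, q)

Derivation:
Left:  q * m * s(m, m, q) * s(m, m, q)
  Idempotence:  drop duplicate s(m, m, q)
  Sort:  m * q * s(m, m, q)
Right:  (s(m, m, q) * m) * (s(m, m, q) * q)
  Merge nested applications:  s(m, m, q) * m * s(m, m, q) * q
  Drop duplicates:  drop duplicate s(m, m, q)
  Sort arguments:  m * q * s(m, m, q)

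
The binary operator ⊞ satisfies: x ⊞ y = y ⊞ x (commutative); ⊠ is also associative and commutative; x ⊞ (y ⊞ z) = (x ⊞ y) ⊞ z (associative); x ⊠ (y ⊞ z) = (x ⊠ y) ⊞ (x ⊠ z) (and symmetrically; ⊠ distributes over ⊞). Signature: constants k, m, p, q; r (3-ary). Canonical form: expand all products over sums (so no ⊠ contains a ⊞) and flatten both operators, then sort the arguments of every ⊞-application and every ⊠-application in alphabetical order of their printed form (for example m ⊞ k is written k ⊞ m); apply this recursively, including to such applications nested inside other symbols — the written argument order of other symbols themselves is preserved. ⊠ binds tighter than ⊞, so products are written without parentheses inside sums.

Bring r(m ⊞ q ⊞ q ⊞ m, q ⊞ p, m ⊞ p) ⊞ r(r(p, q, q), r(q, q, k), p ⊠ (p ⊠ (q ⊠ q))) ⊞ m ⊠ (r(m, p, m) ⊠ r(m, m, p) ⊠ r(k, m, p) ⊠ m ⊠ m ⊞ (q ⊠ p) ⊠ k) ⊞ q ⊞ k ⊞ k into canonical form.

Answer: k ⊞ k ⊞ k ⊠ m ⊠ p ⊠ q ⊞ m ⊠ m ⊠ m ⊠ r(k, m, p) ⊠ r(m, m, p) ⊠ r(m, p, m) ⊞ q ⊞ r(m ⊞ m ⊞ q ⊞ q, p ⊞ q, m ⊞ p) ⊞ r(r(p, q, q), r(q, q, k), p ⊠ p ⊠ q ⊠ q)

Derivation:
Expand:  r(m ⊞ m ⊞ q ⊞ q, p ⊞ q, m ⊞ p) ⊞ r(r(p, q, q), r(q, q, k), p ⊠ p ⊠ q ⊠ q) ⊞ m ⊠ m ⊠ m ⊠ r(k, m, p) ⊠ r(m, m, p) ⊠ r(m, p, m) ⊞ k ⊠ m ⊠ p ⊠ q ⊞ q ⊞ k ⊞ k
Sort arguments:  k ⊞ k ⊞ k ⊠ m ⊠ p ⊠ q ⊞ m ⊠ m ⊠ m ⊠ r(k, m, p) ⊠ r(m, m, p) ⊠ r(m, p, m) ⊞ q ⊞ r(m ⊞ m ⊞ q ⊞ q, p ⊞ q, m ⊞ p) ⊞ r(r(p, q, q), r(q, q, k), p ⊠ p ⊠ q ⊠ q)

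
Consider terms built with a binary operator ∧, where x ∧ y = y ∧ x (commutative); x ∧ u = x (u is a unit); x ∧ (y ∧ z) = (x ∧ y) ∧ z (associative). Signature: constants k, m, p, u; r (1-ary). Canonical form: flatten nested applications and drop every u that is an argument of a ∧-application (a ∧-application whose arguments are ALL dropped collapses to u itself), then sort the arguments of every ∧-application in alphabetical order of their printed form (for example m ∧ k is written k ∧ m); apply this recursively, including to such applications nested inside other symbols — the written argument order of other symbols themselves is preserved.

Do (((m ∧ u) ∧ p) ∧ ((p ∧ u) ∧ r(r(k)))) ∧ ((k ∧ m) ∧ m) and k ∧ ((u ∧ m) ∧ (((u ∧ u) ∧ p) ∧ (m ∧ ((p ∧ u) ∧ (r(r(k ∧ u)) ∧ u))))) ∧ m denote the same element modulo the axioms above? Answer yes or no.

Left:  (((m ∧ u) ∧ p) ∧ ((p ∧ u) ∧ r(r(k)))) ∧ ((k ∧ m) ∧ m)
  Un-nest:  m ∧ u ∧ p ∧ p ∧ u ∧ r(r(k)) ∧ k ∧ m ∧ m
  Unit:  drop u (×2)
  Order the arguments:  k ∧ m ∧ m ∧ m ∧ p ∧ p ∧ r(r(k))
Right:  k ∧ ((u ∧ m) ∧ (((u ∧ u) ∧ p) ∧ (m ∧ ((p ∧ u) ∧ (r(r(k ∧ u)) ∧ u))))) ∧ m
  Un-nest:  k ∧ u ∧ m ∧ u ∧ u ∧ p ∧ m ∧ p ∧ u ∧ r(r(k ∧ u)) ∧ u ∧ m
  Inside:  r(r(k ∧ u))  →  r(r(k))
  Units out:  drop u (×5)
  Sort:  k ∧ m ∧ m ∧ m ∧ p ∧ p ∧ r(r(k))

Answer: yes — both canonical forms are k ∧ m ∧ m ∧ m ∧ p ∧ p ∧ r(r(k))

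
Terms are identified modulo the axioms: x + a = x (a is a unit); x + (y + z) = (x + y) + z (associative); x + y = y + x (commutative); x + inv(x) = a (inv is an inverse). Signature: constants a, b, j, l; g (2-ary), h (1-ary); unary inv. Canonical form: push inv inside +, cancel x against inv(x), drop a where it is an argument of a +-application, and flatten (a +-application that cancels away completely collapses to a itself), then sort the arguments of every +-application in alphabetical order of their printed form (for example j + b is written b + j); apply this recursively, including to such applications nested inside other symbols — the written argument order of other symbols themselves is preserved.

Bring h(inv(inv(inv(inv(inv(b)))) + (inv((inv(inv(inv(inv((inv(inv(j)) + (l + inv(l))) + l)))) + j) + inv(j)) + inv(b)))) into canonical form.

Work inside:  inv(inv(inv(inv(b)))) + (inv((inv(inv(inv(inv((inv(inv(j)) + (l + inv(l))) + l)))) + j) + inv(j)) + inv(b))
Push inv inside:  distribute inv over + and collapse double inv
Cancel inverse pairs:  b cancels
Collect:  inv(j) + inv(l)
Put back:  h(j + l)

Answer: h(j + l)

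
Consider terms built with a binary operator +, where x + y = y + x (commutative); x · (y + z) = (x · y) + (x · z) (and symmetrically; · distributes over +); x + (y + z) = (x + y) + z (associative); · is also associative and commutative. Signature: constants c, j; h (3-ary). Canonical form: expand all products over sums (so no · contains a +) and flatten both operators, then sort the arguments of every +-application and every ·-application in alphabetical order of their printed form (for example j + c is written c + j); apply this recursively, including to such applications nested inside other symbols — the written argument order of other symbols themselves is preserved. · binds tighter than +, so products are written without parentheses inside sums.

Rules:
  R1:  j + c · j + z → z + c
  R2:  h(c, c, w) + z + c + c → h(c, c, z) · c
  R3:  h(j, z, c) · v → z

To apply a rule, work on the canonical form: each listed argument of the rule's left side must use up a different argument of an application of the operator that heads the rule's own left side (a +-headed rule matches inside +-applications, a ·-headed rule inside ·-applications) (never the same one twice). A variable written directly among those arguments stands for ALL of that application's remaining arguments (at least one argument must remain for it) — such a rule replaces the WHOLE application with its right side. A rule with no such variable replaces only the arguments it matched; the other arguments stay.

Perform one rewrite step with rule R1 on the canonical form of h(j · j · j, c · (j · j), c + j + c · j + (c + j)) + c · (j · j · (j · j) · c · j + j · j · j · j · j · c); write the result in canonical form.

Canonical form:  c · c · j · j · j · j · j + c · c · j · j · j · j · j + h(j · j · j, c · j · j, c + c + c · j + j + j)
Apply R1:  consuming c · j, j;  z := c + c + j
The variable takes the whole remainder — replace the entire application.
Giving:  c · c · j · j · j · j · j + c · c · j · j · j · j · j + h(j · j · j, c · j · j, c + c + c + j)

Answer: c · c · j · j · j · j · j + c · c · j · j · j · j · j + h(j · j · j, c · j · j, c + c + c + j)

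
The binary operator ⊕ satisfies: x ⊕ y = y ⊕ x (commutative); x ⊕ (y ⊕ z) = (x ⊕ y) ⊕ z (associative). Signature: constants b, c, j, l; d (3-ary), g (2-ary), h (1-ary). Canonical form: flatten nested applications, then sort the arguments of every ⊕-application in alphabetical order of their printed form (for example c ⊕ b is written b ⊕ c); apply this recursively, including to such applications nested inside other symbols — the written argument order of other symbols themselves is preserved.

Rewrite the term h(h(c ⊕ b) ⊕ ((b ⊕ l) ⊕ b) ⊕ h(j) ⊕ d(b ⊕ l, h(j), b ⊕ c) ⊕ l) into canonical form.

Descend into:  h(c ⊕ b) ⊕ ((b ⊕ l) ⊕ b) ⊕ h(j) ⊕ d(b ⊕ l, h(j), b ⊕ c) ⊕ l
Flatten:  h(c ⊕ b) ⊕ b ⊕ l ⊕ b ⊕ h(j) ⊕ d(b ⊕ l, h(j), b ⊕ c) ⊕ l
Inside:  h(c ⊕ b)  →  h(b ⊕ c)
Sort:  b ⊕ b ⊕ d(b ⊕ l, h(j), b ⊕ c) ⊕ h(b ⊕ c) ⊕ h(j) ⊕ l ⊕ l
Put back:  h(b ⊕ b ⊕ d(b ⊕ l, h(j), b ⊕ c) ⊕ h(b ⊕ c) ⊕ h(j) ⊕ l ⊕ l)

Answer: h(b ⊕ b ⊕ d(b ⊕ l, h(j), b ⊕ c) ⊕ h(b ⊕ c) ⊕ h(j) ⊕ l ⊕ l)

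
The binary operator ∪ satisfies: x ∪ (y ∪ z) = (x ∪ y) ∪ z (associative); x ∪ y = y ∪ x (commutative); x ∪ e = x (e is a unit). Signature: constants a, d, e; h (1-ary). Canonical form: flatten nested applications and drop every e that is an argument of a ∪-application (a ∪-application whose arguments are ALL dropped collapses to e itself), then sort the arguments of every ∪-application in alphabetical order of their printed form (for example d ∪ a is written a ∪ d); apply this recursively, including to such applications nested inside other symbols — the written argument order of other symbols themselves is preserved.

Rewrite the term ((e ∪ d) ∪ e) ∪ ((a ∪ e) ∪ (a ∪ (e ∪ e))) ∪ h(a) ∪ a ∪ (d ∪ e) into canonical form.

Answer: a ∪ a ∪ a ∪ d ∪ d ∪ h(a)

Derivation:
Un-nest:  e ∪ d ∪ e ∪ a ∪ e ∪ a ∪ e ∪ e ∪ h(a) ∪ a ∪ d ∪ e
Unit:  drop e (×6)
Sort:  a ∪ a ∪ a ∪ d ∪ d ∪ h(a)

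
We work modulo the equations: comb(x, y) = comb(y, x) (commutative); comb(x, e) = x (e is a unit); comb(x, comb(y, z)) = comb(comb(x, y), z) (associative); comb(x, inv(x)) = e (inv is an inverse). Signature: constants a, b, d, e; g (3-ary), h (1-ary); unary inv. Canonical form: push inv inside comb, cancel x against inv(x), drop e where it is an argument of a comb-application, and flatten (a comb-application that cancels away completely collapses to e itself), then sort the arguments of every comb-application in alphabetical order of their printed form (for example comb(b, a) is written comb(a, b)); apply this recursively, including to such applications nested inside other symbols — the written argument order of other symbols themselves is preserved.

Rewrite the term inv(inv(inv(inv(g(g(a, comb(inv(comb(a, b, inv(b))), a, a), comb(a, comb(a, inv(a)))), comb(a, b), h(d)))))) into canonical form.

Answer: g(g(a, a, a), comb(a, b), h(d))

Derivation:
Push inv inside:  distribute inv over comb and collapse double inv
Combine occurrences:  g(g(a, a, a), comb(a, b), h(d))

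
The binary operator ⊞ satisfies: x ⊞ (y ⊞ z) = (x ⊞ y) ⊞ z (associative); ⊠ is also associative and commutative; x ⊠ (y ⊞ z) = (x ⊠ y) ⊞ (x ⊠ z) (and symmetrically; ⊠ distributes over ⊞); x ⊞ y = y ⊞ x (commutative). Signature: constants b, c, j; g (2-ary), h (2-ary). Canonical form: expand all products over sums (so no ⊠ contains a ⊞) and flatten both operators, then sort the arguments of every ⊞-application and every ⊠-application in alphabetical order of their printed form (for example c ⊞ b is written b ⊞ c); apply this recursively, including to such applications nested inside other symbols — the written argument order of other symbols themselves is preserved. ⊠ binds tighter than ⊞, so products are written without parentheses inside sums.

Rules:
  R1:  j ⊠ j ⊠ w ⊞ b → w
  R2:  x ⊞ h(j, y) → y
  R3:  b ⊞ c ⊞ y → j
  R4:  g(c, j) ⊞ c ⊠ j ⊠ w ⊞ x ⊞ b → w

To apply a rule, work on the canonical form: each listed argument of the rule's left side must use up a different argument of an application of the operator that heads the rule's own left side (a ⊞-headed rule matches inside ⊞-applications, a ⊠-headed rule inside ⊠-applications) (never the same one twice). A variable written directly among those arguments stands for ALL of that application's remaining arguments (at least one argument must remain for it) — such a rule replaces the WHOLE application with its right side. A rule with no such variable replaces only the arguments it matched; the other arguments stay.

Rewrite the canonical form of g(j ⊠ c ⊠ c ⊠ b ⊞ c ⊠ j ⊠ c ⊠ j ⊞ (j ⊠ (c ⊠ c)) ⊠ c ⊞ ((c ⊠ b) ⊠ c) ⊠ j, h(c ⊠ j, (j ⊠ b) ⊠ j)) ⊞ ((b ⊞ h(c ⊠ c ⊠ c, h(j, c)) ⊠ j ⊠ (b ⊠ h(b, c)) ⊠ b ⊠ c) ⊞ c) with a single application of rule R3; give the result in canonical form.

Canonical form:  b ⊞ b ⊠ b ⊠ c ⊠ h(b, c) ⊠ h(c ⊠ c ⊠ c, h(j, c)) ⊠ j ⊞ c ⊞ g(b ⊠ c ⊠ c ⊠ j ⊞ b ⊠ c ⊠ c ⊠ j ⊞ c ⊠ c ⊠ c ⊠ j ⊞ c ⊠ c ⊠ j ⊠ j, h(c ⊠ j, b ⊠ j ⊠ j))
R3 matches:  uses b, c;  y := b ⊠ b ⊠ c ⊠ h(b, c) ⊠ h(c ⊠ c ⊠ c, h(j, c)) ⊠ j ⊞ g(b ⊠ c ⊠ c ⊠ j ⊞ b ⊠ c ⊠ c ⊠ j ⊞ c ⊠ c ⊠ c ⊠ j ⊞ c ⊠ c ⊠ j ⊠ j, h(c ⊠ j, b ⊠ j ⊠ j))
Every leftover argument binds to the variable; the entire application is replaced.
New term:  j

Answer: j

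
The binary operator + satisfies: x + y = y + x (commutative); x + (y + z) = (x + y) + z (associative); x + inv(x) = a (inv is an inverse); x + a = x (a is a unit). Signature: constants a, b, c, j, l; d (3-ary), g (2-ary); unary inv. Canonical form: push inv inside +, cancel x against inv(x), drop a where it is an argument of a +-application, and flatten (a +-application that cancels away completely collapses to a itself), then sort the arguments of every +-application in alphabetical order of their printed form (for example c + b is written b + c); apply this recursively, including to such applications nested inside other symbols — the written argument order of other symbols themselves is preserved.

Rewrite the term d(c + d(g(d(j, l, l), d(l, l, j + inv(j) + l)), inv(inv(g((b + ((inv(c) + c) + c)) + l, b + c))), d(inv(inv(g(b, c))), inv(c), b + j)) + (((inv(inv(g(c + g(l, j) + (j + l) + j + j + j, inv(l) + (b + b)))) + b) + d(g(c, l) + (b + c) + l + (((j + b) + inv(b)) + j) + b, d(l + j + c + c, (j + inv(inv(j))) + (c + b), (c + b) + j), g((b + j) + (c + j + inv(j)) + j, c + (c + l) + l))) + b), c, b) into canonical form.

Answer: d(b + b + c + d(b + b + c + g(c, l) + j + j + l, d(c + c + j + l, b + c + j + j, b + c + j), g(b + c + j + j, c + c + l + l)) + d(g(d(j, l, l), d(l, l, l)), g(b + c + l, b + c), d(g(b, c), inv(c), b + j)) + g(c + g(l, j) + j + j + j + j + l, b + b + inv(l)), c, b)

Derivation:
Focus inside:  c + d(g(d(j, l, l), d(l, l, j + inv(j) + l)), inv(inv(g((b + ((inv(c) + c) + c)) + l, b + c))), d(inv(inv(g(b, c))), inv(c), b + j)) + (((inv(inv(g(c + g(l, j) + (j + l) + j + j + j, inv(l) + (b + b)))) + b) + d(g(c, l) + (b + c) + l + (((j + b) + inv(b)) + j) + b, d(l + j + c + c, (j + inv(inv(j))) + (c + b), (c + b) + j), g((b + j) + (c + j + inv(j)) + j, c + (c + l) + l))) + b)
Push inv inside:  distribute inv over + and collapse double inv
Collect:  c + d(g(d(j, l, l), d(l, l, l)), g(b + c + l, b + c), d(g(b, c), inv(c), b + j)) + g(c + g(l, j) + j + j + j + j + l, b + b + inv(l)) + b + b + d(b + b + c + g(c, l) + j + j + l, d(c + c + j + l, b + c + j + j, b + c + j), g(b + c + j + j, c + c + l + l))
Order the arguments:  b + b + c + d(b + b + c + g(c, l) + j + j + l, d(c + c + j + l, b + c + j + j, b + c + j), g(b + c + j + j, c + c + l + l)) + d(g(d(j, l, l), d(l, l, l)), g(b + c + l, b + c), d(g(b, c), inv(c), b + j)) + g(c + g(l, j) + j + j + j + j + l, b + b + inv(l))
Rebuild:  d(b + b + c + d(b + b + c + g(c, l) + j + j + l, d(c + c + j + l, b + c + j + j, b + c + j), g(b + c + j + j, c + c + l + l)) + d(g(d(j, l, l), d(l, l, l)), g(b + c + l, b + c), d(g(b, c), inv(c), b + j)) + g(c + g(l, j) + j + j + j + j + l, b + b + inv(l)), c, b)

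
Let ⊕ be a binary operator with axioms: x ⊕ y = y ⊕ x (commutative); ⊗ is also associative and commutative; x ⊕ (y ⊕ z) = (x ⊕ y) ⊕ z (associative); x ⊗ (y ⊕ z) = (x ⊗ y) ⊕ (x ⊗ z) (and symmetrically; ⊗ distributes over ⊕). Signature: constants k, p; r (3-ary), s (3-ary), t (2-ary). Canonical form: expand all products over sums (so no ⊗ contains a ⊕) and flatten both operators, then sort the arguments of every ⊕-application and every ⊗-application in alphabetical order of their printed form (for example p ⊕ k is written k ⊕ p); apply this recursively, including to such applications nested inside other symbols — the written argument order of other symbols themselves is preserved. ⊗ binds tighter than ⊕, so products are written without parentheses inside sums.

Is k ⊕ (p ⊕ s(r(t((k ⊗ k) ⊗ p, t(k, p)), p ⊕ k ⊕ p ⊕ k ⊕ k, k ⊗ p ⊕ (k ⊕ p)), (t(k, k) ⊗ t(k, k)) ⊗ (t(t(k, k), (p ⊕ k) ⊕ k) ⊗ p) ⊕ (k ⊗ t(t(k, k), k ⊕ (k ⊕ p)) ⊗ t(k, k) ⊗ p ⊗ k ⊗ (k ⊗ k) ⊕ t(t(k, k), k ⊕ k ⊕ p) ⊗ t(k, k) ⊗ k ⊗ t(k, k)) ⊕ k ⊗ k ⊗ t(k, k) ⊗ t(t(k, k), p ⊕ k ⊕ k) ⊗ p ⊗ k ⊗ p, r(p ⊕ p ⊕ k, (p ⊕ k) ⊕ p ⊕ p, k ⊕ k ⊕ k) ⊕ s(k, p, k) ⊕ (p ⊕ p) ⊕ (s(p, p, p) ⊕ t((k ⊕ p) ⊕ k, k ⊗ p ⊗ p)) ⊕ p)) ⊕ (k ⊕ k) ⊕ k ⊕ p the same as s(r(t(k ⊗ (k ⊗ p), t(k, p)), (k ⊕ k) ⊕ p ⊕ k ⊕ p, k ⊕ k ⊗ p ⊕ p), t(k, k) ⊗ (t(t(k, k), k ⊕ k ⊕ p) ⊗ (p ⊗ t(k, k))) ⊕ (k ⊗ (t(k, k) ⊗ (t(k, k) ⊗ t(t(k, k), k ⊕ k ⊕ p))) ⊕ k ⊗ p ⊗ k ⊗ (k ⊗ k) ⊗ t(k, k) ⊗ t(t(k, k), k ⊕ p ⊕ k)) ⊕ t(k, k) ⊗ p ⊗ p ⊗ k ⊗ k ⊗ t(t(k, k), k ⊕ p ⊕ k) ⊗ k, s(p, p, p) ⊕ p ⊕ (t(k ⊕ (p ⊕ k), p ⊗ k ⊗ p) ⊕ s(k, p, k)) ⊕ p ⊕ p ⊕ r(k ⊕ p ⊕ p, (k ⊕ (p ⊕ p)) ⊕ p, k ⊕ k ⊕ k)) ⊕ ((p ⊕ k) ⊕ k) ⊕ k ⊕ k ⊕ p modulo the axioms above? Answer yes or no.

Left:  k ⊕ (p ⊕ s(r(t((k ⊗ k) ⊗ p, t(k, p)), p ⊕ k ⊕ p ⊕ k ⊕ k, k ⊗ p ⊕ (k ⊕ p)), (t(k, k) ⊗ t(k, k)) ⊗ (t(t(k, k), (p ⊕ k) ⊕ k) ⊗ p) ⊕ (k ⊗ t(t(k, k), k ⊕ (k ⊕ p)) ⊗ t(k, k) ⊗ p ⊗ k ⊗ (k ⊗ k) ⊕ t(t(k, k), k ⊕ k ⊕ p) ⊗ t(k, k) ⊗ k ⊗ t(k, k)) ⊕ k ⊗ k ⊗ t(k, k) ⊗ t(t(k, k), p ⊕ k ⊕ k) ⊗ p ⊗ k ⊗ p, r(p ⊕ p ⊕ k, (p ⊕ k) ⊕ p ⊕ p, k ⊕ k ⊕ k) ⊕ s(k, p, k) ⊕ (p ⊕ p) ⊕ (s(p, p, p) ⊕ t((k ⊕ p) ⊕ k, k ⊗ p ⊗ p)) ⊕ p)) ⊕ (k ⊕ k) ⊕ k ⊕ p
  Un-nest:  k ⊕ p ⊕ s(r(t(k ⊗ k ⊗ p, t(k, p)), k ⊕ k ⊕ k ⊕ p ⊕ p, k ⊕ k ⊗ p ⊕ p), k ⊗ k ⊗ k ⊗ k ⊗ p ⊗ t(k, k) ⊗ t(t(k, k), k ⊕ k ⊕ p) ⊕ k ⊗ k ⊗ k ⊗ p ⊗ p ⊗ t(k, k) ⊗ t(t(k, k), k ⊕ k ⊕ p) ⊕ k ⊗ t(k, k) ⊗ t(k, k) ⊗ t(t(k, k), k ⊕ k ⊕ p) ⊕ p ⊗ t(k, k) ⊗ t(k, k) ⊗ t(t(k, k), k ⊕ k ⊕ p), p ⊕ p ⊕ p ⊕ r(k ⊕ p ⊕ p, k ⊕ p ⊕ p ⊕ p, k ⊕ k ⊕ k) ⊕ s(k, p, k) ⊕ s(p, p, p) ⊕ t(k ⊕ k ⊕ p, k ⊗ p ⊗ p)) ⊕ k ⊕ k ⊕ k ⊕ p
  Order the arguments:  k ⊕ k ⊕ k ⊕ k ⊕ p ⊕ p ⊕ s(r(t(k ⊗ k ⊗ p, t(k, p)), k ⊕ k ⊕ k ⊕ p ⊕ p, k ⊕ k ⊗ p ⊕ p), k ⊗ k ⊗ k ⊗ k ⊗ p ⊗ t(k, k) ⊗ t(t(k, k), k ⊕ k ⊕ p) ⊕ k ⊗ k ⊗ k ⊗ p ⊗ p ⊗ t(k, k) ⊗ t(t(k, k), k ⊕ k ⊕ p) ⊕ k ⊗ t(k, k) ⊗ t(k, k) ⊗ t(t(k, k), k ⊕ k ⊕ p) ⊕ p ⊗ t(k, k) ⊗ t(k, k) ⊗ t(t(k, k), k ⊕ k ⊕ p), p ⊕ p ⊕ p ⊕ r(k ⊕ p ⊕ p, k ⊕ p ⊕ p ⊕ p, k ⊕ k ⊕ k) ⊕ s(k, p, k) ⊕ s(p, p, p) ⊕ t(k ⊕ k ⊕ p, k ⊗ p ⊗ p))
Right:  s(r(t(k ⊗ (k ⊗ p), t(k, p)), (k ⊕ k) ⊕ p ⊕ k ⊕ p, k ⊕ k ⊗ p ⊕ p), t(k, k) ⊗ (t(t(k, k), k ⊕ k ⊕ p) ⊗ (p ⊗ t(k, k))) ⊕ (k ⊗ (t(k, k) ⊗ (t(k, k) ⊗ t(t(k, k), k ⊕ k ⊕ p))) ⊕ k ⊗ p ⊗ k ⊗ (k ⊗ k) ⊗ t(k, k) ⊗ t(t(k, k), k ⊕ p ⊕ k)) ⊕ t(k, k) ⊗ p ⊗ p ⊗ k ⊗ k ⊗ t(t(k, k), k ⊕ p ⊕ k) ⊗ k, s(p, p, p) ⊕ p ⊕ (t(k ⊕ (p ⊕ k), p ⊗ k ⊗ p) ⊕ s(k, p, k)) ⊕ p ⊕ p ⊕ r(k ⊕ p ⊕ p, (k ⊕ (p ⊕ p)) ⊕ p, k ⊕ k ⊕ k)) ⊕ ((p ⊕ k) ⊕ k) ⊕ k ⊕ k ⊕ p
  Merge nested applications:  s(r(t(k ⊗ k ⊗ p, t(k, p)), k ⊕ k ⊕ k ⊕ p ⊕ p, k ⊕ k ⊗ p ⊕ p), k ⊗ k ⊗ k ⊗ k ⊗ p ⊗ t(k, k) ⊗ t(t(k, k), k ⊕ k ⊕ p) ⊕ k ⊗ k ⊗ k ⊗ p ⊗ p ⊗ t(k, k) ⊗ t(t(k, k), k ⊕ k ⊕ p) ⊕ k ⊗ t(k, k) ⊗ t(k, k) ⊗ t(t(k, k), k ⊕ k ⊕ p) ⊕ p ⊗ t(k, k) ⊗ t(k, k) ⊗ t(t(k, k), k ⊕ k ⊕ p), p ⊕ p ⊕ p ⊕ r(k ⊕ p ⊕ p, k ⊕ p ⊕ p ⊕ p, k ⊕ k ⊕ k) ⊕ s(k, p, k) ⊕ s(p, p, p) ⊕ t(k ⊕ k ⊕ p, k ⊗ p ⊗ p)) ⊕ p ⊕ k ⊕ k ⊕ k ⊕ k ⊕ p
  Sort arguments:  k ⊕ k ⊕ k ⊕ k ⊕ p ⊕ p ⊕ s(r(t(k ⊗ k ⊗ p, t(k, p)), k ⊕ k ⊕ k ⊕ p ⊕ p, k ⊕ k ⊗ p ⊕ p), k ⊗ k ⊗ k ⊗ k ⊗ p ⊗ t(k, k) ⊗ t(t(k, k), k ⊕ k ⊕ p) ⊕ k ⊗ k ⊗ k ⊗ p ⊗ p ⊗ t(k, k) ⊗ t(t(k, k), k ⊕ k ⊕ p) ⊕ k ⊗ t(k, k) ⊗ t(k, k) ⊗ t(t(k, k), k ⊕ k ⊕ p) ⊕ p ⊗ t(k, k) ⊗ t(k, k) ⊗ t(t(k, k), k ⊕ k ⊕ p), p ⊕ p ⊕ p ⊕ r(k ⊕ p ⊕ p, k ⊕ p ⊕ p ⊕ p, k ⊕ k ⊕ k) ⊕ s(k, p, k) ⊕ s(p, p, p) ⊕ t(k ⊕ k ⊕ p, k ⊗ p ⊗ p))

Answer: yes — both canonical forms are k ⊕ k ⊕ k ⊕ k ⊕ p ⊕ p ⊕ s(r(t(k ⊗ k ⊗ p, t(k, p)), k ⊕ k ⊕ k ⊕ p ⊕ p, k ⊕ k ⊗ p ⊕ p), k ⊗ k ⊗ k ⊗ k ⊗ p ⊗ t(k, k) ⊗ t(t(k, k), k ⊕ k ⊕ p) ⊕ k ⊗ k ⊗ k ⊗ p ⊗ p ⊗ t(k, k) ⊗ t(t(k, k), k ⊕ k ⊕ p) ⊕ k ⊗ t(k, k) ⊗ t(k, k) ⊗ t(t(k, k), k ⊕ k ⊕ p) ⊕ p ⊗ t(k, k) ⊗ t(k, k) ⊗ t(t(k, k), k ⊕ k ⊕ p), p ⊕ p ⊕ p ⊕ r(k ⊕ p ⊕ p, k ⊕ p ⊕ p ⊕ p, k ⊕ k ⊕ k) ⊕ s(k, p, k) ⊕ s(p, p, p) ⊕ t(k ⊕ k ⊕ p, k ⊗ p ⊗ p))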